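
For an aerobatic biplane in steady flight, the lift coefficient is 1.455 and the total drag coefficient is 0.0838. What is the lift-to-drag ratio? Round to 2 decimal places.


Step 1: L/D = CL / CD = 1.455 / 0.0838
Step 2: L/D = 17.36

17.36


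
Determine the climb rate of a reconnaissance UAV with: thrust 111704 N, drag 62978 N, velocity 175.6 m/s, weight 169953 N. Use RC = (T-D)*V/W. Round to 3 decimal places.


Step 1: Excess thrust = T - D = 111704 - 62978 = 48726 N
Step 2: Excess power = 48726 * 175.6 = 8556285.6 W
Step 3: RC = 8556285.6 / 169953 = 50.345 m/s

50.345


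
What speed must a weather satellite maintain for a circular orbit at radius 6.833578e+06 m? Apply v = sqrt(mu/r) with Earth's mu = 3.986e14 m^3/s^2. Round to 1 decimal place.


Step 1: mu / r = 3.986e14 / 6.833578e+06 = 58329618.8322
Step 2: v = sqrt(58329618.8322) = 7637.4 m/s

7637.4


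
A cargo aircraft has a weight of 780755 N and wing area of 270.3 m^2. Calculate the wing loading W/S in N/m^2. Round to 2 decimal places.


Step 1: Wing loading = W / S = 780755 / 270.3
Step 2: Wing loading = 2888.48 N/m^2

2888.48


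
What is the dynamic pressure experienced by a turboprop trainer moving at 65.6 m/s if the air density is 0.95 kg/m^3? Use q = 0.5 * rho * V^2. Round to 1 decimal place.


Step 1: V^2 = 65.6^2 = 4303.36
Step 2: q = 0.5 * 0.95 * 4303.36
Step 3: q = 2044.1 Pa

2044.1


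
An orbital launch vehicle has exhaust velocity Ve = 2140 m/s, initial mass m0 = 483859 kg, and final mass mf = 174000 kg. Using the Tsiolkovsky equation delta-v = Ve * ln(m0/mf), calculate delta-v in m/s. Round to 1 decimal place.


Step 1: Mass ratio m0/mf = 483859 / 174000 = 2.780799
Step 2: ln(2.780799) = 1.022738
Step 3: delta-v = 2140 * 1.022738 = 2188.7 m/s

2188.7


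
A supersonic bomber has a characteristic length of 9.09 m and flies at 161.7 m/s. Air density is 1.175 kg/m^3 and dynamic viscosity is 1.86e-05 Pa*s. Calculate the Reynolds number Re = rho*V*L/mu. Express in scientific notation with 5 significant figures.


Step 1: Numerator = rho * V * L = 1.175 * 161.7 * 9.09 = 1727.077275
Step 2: Re = 1727.077275 / 1.86e-05
Step 3: Re = 9.2854e+07

9.2854e+07


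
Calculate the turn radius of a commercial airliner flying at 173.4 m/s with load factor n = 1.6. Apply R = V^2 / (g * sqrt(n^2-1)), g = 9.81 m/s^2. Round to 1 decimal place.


Step 1: V^2 = 173.4^2 = 30067.56
Step 2: n^2 - 1 = 1.6^2 - 1 = 1.56
Step 3: sqrt(1.56) = 1.249
Step 4: R = 30067.56 / (9.81 * 1.249) = 2454.0 m

2454.0


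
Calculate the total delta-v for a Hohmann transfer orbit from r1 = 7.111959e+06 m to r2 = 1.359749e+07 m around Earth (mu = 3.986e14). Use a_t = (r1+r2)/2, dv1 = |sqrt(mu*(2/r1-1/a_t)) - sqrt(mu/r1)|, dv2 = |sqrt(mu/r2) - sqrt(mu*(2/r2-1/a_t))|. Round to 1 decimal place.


Step 1: Transfer semi-major axis a_t = (7.111959e+06 + 1.359749e+07) / 2 = 1.035472e+07 m
Step 2: v1 (circular at r1) = sqrt(mu/r1) = 7486.42 m/s
Step 3: v_t1 = sqrt(mu*(2/r1 - 1/a_t)) = 8578.95 m/s
Step 4: dv1 = |8578.95 - 7486.42| = 1092.53 m/s
Step 5: v2 (circular at r2) = 5414.26 m/s, v_t2 = 4487.09 m/s
Step 6: dv2 = |5414.26 - 4487.09| = 927.17 m/s
Step 7: Total delta-v = 1092.53 + 927.17 = 2019.7 m/s

2019.7


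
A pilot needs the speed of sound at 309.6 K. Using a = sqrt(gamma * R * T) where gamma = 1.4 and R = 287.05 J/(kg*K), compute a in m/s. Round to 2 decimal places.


Step 1: gamma * R * T = 1.4 * 287.05 * 309.6 = 124418.952
Step 2: a = sqrt(124418.952) = 352.73 m/s

352.73


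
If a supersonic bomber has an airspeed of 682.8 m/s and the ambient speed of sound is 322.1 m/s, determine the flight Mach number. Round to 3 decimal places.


Step 1: M = V / a = 682.8 / 322.1
Step 2: M = 2.120

2.120


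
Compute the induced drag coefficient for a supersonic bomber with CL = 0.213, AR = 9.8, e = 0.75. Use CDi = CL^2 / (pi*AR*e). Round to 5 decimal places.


Step 1: CL^2 = 0.213^2 = 0.045369
Step 2: pi * AR * e = 3.14159 * 9.8 * 0.75 = 23.090706
Step 3: CDi = 0.045369 / 23.090706 = 0.00196

0.00196


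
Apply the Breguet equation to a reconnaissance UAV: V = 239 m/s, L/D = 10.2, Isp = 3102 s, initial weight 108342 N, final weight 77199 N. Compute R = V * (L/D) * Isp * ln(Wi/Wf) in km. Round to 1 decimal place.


Step 1: Coefficient = V * (L/D) * Isp = 239 * 10.2 * 3102 = 7562055.6 m
Step 2: Wi/Wf = 108342 / 77199 = 1.403412
Step 3: ln(1.403412) = 0.338906
Step 4: R = 7562055.6 * 0.338906 = 2562828.9 m = 2562.8 km

2562.8


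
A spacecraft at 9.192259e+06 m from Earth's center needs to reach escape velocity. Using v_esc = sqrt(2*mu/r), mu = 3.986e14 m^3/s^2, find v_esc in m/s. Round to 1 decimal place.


Step 1: 2*mu/r = 2 * 3.986e14 / 9.192259e+06 = 86725145.5817
Step 2: v_esc = sqrt(86725145.5817) = 9312.6 m/s

9312.6


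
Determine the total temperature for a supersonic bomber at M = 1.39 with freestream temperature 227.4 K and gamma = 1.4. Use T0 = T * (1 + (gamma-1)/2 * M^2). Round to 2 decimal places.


Step 1: (gamma-1)/2 = 0.2
Step 2: M^2 = 1.9321
Step 3: 1 + 0.2 * 1.9321 = 1.38642
Step 4: T0 = 227.4 * 1.38642 = 315.27 K

315.27


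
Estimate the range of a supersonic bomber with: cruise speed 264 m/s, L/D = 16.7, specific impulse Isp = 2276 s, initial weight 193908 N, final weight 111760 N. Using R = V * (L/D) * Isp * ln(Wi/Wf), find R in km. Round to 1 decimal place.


Step 1: Coefficient = V * (L/D) * Isp = 264 * 16.7 * 2276 = 10034428.8 m
Step 2: Wi/Wf = 193908 / 111760 = 1.735039
Step 3: ln(1.735039) = 0.55103
Step 4: R = 10034428.8 * 0.55103 = 5529272.4 m = 5529.3 km

5529.3


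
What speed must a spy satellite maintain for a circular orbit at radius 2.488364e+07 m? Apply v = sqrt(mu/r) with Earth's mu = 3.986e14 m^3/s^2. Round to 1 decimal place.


Step 1: mu / r = 3.986e14 / 2.488364e+07 = 16018556.7706
Step 2: v = sqrt(16018556.7706) = 4002.3 m/s

4002.3


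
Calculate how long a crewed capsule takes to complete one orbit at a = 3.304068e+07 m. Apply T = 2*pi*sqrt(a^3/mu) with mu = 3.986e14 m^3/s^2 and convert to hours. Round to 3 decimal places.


Step 1: a^3 / mu = 3.607007e+22 / 3.986e14 = 9.049189e+07
Step 2: sqrt(9.049189e+07) = 9512.7223 s
Step 3: T = 2*pi * 9512.7223 = 59770.2 s
Step 4: T in hours = 59770.2 / 3600 = 16.603 hours

16.603


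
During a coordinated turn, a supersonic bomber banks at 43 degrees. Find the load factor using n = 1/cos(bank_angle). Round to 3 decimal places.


Step 1: Convert 43 degrees to radians = 0.750492
Step 2: cos(43 deg) = 0.731354
Step 3: n = 1 / 0.731354 = 1.367

1.367


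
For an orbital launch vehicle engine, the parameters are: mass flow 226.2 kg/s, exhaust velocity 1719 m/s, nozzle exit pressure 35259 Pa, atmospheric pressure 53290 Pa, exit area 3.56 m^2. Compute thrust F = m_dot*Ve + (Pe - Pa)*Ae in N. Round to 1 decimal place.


Step 1: Momentum thrust = m_dot * Ve = 226.2 * 1719 = 388837.8 N
Step 2: Pressure thrust = (Pe - Pa) * Ae = (35259 - 53290) * 3.56 = -64190.36 N
Step 3: Total thrust F = 388837.8 + -64190.36 = 324647.4 N

324647.4


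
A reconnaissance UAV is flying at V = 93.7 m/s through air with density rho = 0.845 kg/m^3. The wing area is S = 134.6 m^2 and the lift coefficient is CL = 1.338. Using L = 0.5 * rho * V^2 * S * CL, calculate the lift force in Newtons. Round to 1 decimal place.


Step 1: Calculate dynamic pressure q = 0.5 * 0.845 * 93.7^2 = 0.5 * 0.845 * 8779.69 = 3709.419 Pa
Step 2: Multiply by wing area and lift coefficient: L = 3709.419 * 134.6 * 1.338
Step 3: L = 499287.8008 * 1.338 = 668047.1 N

668047.1


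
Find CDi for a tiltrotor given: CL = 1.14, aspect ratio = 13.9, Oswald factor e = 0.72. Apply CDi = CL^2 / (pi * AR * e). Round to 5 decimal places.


Step 1: CL^2 = 1.14^2 = 1.2996
Step 2: pi * AR * e = 3.14159 * 13.9 * 0.72 = 31.441059
Step 3: CDi = 1.2996 / 31.441059 = 0.04133

0.04133


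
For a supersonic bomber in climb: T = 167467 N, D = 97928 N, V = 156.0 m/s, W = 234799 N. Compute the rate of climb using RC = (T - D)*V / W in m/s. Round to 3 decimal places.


Step 1: Excess thrust = T - D = 167467 - 97928 = 69539 N
Step 2: Excess power = 69539 * 156.0 = 10848084.0 W
Step 3: RC = 10848084.0 / 234799 = 46.202 m/s

46.202


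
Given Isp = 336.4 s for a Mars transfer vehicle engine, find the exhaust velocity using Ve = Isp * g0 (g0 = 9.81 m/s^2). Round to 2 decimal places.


Step 1: Ve = Isp * g0 = 336.4 * 9.81
Step 2: Ve = 3300.08 m/s

3300.08


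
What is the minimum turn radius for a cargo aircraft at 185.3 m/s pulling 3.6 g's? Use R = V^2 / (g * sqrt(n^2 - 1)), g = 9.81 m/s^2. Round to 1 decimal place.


Step 1: V^2 = 185.3^2 = 34336.09
Step 2: n^2 - 1 = 3.6^2 - 1 = 11.96
Step 3: sqrt(11.96) = 3.458323
Step 4: R = 34336.09 / (9.81 * 3.458323) = 1012.1 m

1012.1


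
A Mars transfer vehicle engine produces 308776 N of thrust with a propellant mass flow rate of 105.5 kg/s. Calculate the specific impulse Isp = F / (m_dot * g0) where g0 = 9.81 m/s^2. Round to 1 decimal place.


Step 1: m_dot * g0 = 105.5 * 9.81 = 1034.96
Step 2: Isp = 308776 / 1034.96 = 298.3 s

298.3


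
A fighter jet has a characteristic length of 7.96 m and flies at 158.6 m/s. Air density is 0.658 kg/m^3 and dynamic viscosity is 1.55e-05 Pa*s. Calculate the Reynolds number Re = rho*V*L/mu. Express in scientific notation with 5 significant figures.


Step 1: Numerator = rho * V * L = 0.658 * 158.6 * 7.96 = 830.696048
Step 2: Re = 830.696048 / 1.55e-05
Step 3: Re = 5.3593e+07

5.3593e+07


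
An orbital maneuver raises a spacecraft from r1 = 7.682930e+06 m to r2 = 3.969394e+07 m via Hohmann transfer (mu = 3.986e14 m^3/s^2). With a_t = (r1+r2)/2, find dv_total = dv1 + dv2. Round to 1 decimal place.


Step 1: Transfer semi-major axis a_t = (7.682930e+06 + 3.969394e+07) / 2 = 2.368844e+07 m
Step 2: v1 (circular at r1) = sqrt(mu/r1) = 7202.86 m/s
Step 3: v_t1 = sqrt(mu*(2/r1 - 1/a_t)) = 9323.93 m/s
Step 4: dv1 = |9323.93 - 7202.86| = 2121.07 m/s
Step 5: v2 (circular at r2) = 3168.89 m/s, v_t2 = 1804.69 m/s
Step 6: dv2 = |3168.89 - 1804.69| = 1364.2 m/s
Step 7: Total delta-v = 2121.07 + 1364.2 = 3485.3 m/s

3485.3


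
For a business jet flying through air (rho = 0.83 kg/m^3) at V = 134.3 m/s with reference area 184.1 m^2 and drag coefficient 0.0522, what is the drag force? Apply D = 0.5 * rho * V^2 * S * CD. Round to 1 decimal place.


Step 1: Dynamic pressure q = 0.5 * 0.83 * 134.3^2 = 7485.1434 Pa
Step 2: Drag D = q * S * CD = 7485.1434 * 184.1 * 0.0522
Step 3: D = 71932.4 N

71932.4


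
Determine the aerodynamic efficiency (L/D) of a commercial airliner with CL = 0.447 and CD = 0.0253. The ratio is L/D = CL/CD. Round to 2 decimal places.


Step 1: L/D = CL / CD = 0.447 / 0.0253
Step 2: L/D = 17.67

17.67


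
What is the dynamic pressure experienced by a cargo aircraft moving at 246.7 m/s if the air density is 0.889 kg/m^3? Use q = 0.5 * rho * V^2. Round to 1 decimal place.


Step 1: V^2 = 246.7^2 = 60860.89
Step 2: q = 0.5 * 0.889 * 60860.89
Step 3: q = 27052.7 Pa

27052.7


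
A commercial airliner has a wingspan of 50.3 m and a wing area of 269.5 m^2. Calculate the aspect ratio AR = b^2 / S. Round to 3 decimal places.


Step 1: b^2 = 50.3^2 = 2530.09
Step 2: AR = 2530.09 / 269.5 = 9.388

9.388


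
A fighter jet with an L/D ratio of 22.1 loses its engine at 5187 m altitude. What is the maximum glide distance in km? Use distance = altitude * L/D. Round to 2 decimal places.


Step 1: Glide distance = altitude * L/D = 5187 * 22.1 = 114632.7 m
Step 2: Convert to km: 114632.7 / 1000 = 114.63 km

114.63


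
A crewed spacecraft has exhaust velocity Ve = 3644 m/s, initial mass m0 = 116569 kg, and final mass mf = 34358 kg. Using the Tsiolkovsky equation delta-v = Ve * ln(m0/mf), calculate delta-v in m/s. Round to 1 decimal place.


Step 1: Mass ratio m0/mf = 116569 / 34358 = 3.392776
Step 2: ln(3.392776) = 1.221648
Step 3: delta-v = 3644 * 1.221648 = 4451.7 m/s

4451.7


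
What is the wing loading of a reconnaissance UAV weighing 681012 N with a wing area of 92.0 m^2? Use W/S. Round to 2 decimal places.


Step 1: Wing loading = W / S = 681012 / 92.0
Step 2: Wing loading = 7402.30 N/m^2

7402.30


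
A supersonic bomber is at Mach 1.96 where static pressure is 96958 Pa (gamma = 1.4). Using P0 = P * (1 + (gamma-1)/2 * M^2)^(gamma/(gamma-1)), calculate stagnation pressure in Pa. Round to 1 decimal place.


Step 1: (gamma-1)/2 * M^2 = 0.2 * 3.8416 = 0.76832
Step 2: 1 + 0.76832 = 1.76832
Step 3: Exponent gamma/(gamma-1) = 3.5
Step 4: P0 = 96958 * 1.76832^3.5 = 712929.6 Pa

712929.6


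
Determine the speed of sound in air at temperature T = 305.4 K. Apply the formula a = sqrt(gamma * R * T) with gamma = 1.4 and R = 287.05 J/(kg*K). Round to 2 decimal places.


Step 1: gamma * R * T = 1.4 * 287.05 * 305.4 = 122731.098
Step 2: a = sqrt(122731.098) = 350.33 m/s

350.33


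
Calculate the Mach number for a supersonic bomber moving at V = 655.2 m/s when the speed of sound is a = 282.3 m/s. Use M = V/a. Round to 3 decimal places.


Step 1: M = V / a = 655.2 / 282.3
Step 2: M = 2.321

2.321


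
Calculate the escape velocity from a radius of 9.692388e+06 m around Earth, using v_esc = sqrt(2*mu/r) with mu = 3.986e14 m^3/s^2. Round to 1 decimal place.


Step 1: 2*mu/r = 2 * 3.986e14 / 9.692388e+06 = 82250112.1499
Step 2: v_esc = sqrt(82250112.1499) = 9069.2 m/s

9069.2


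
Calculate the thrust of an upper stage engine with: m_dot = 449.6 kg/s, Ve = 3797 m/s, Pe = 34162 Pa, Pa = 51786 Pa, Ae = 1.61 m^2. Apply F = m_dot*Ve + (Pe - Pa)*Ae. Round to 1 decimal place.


Step 1: Momentum thrust = m_dot * Ve = 449.6 * 3797 = 1707131.2 N
Step 2: Pressure thrust = (Pe - Pa) * Ae = (34162 - 51786) * 1.61 = -28374.64 N
Step 3: Total thrust F = 1707131.2 + -28374.64 = 1678756.6 N

1678756.6


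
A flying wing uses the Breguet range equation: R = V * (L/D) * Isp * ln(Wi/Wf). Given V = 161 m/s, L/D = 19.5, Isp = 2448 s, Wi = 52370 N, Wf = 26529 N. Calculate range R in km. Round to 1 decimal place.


Step 1: Coefficient = V * (L/D) * Isp = 161 * 19.5 * 2448 = 7685496.0 m
Step 2: Wi/Wf = 52370 / 26529 = 1.974066
Step 3: ln(1.974066) = 0.680095
Step 4: R = 7685496.0 * 0.680095 = 5226870.7 m = 5226.9 km

5226.9


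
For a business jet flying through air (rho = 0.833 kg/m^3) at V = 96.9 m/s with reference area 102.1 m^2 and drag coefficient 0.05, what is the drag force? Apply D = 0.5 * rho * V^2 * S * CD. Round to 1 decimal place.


Step 1: Dynamic pressure q = 0.5 * 0.833 * 96.9^2 = 3910.7726 Pa
Step 2: Drag D = q * S * CD = 3910.7726 * 102.1 * 0.05
Step 3: D = 19964.5 N

19964.5


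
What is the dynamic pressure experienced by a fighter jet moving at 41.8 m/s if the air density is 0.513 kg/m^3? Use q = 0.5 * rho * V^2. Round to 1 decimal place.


Step 1: V^2 = 41.8^2 = 1747.24
Step 2: q = 0.5 * 0.513 * 1747.24
Step 3: q = 448.2 Pa

448.2


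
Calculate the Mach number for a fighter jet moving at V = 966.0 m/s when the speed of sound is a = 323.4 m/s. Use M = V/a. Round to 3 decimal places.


Step 1: M = V / a = 966.0 / 323.4
Step 2: M = 2.987

2.987


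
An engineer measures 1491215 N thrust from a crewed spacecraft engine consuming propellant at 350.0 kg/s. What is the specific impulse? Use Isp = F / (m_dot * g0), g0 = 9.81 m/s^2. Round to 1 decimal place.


Step 1: m_dot * g0 = 350.0 * 9.81 = 3433.5
Step 2: Isp = 1491215 / 3433.5 = 434.3 s

434.3


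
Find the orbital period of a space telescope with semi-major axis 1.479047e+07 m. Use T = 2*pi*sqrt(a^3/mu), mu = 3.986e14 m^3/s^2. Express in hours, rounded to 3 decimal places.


Step 1: a^3 / mu = 3.235534e+21 / 3.986e14 = 8.117245e+06
Step 2: sqrt(8.117245e+06) = 2849.0778 s
Step 3: T = 2*pi * 2849.0778 = 17901.28 s
Step 4: T in hours = 17901.28 / 3600 = 4.973 hours

4.973


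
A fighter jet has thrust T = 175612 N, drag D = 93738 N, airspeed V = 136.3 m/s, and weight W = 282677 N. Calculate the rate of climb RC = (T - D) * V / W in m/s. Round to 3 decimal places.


Step 1: Excess thrust = T - D = 175612 - 93738 = 81874 N
Step 2: Excess power = 81874 * 136.3 = 11159426.2 W
Step 3: RC = 11159426.2 / 282677 = 39.478 m/s

39.478


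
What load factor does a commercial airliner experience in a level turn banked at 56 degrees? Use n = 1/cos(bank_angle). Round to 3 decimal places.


Step 1: Convert 56 degrees to radians = 0.977384
Step 2: cos(56 deg) = 0.559193
Step 3: n = 1 / 0.559193 = 1.788

1.788


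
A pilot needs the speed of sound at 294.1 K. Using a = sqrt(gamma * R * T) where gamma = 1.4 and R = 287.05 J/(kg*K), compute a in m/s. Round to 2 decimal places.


Step 1: gamma * R * T = 1.4 * 287.05 * 294.1 = 118189.967
Step 2: a = sqrt(118189.967) = 343.79 m/s

343.79


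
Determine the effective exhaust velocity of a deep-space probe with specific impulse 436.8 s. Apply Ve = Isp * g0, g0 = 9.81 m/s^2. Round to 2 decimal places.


Step 1: Ve = Isp * g0 = 436.8 * 9.81
Step 2: Ve = 4285.01 m/s

4285.01


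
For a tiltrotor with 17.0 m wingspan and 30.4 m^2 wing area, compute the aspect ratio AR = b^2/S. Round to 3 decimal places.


Step 1: b^2 = 17.0^2 = 289.0
Step 2: AR = 289.0 / 30.4 = 9.507

9.507


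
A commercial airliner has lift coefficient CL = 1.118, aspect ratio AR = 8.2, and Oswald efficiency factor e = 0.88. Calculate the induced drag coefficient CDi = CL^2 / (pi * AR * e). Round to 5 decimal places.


Step 1: CL^2 = 1.118^2 = 1.249924
Step 2: pi * AR * e = 3.14159 * 8.2 * 0.88 = 22.669733
Step 3: CDi = 1.249924 / 22.669733 = 0.05514

0.05514


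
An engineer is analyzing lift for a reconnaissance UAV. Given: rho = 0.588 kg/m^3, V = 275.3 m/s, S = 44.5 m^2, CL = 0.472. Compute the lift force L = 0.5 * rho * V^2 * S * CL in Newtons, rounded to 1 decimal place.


Step 1: Calculate dynamic pressure q = 0.5 * 0.588 * 275.3^2 = 0.5 * 0.588 * 75790.09 = 22282.2865 Pa
Step 2: Multiply by wing area and lift coefficient: L = 22282.2865 * 44.5 * 0.472
Step 3: L = 991561.7475 * 0.472 = 468017.1 N

468017.1


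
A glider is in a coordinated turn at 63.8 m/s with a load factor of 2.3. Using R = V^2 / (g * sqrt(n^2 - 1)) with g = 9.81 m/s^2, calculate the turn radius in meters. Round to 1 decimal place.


Step 1: V^2 = 63.8^2 = 4070.44
Step 2: n^2 - 1 = 2.3^2 - 1 = 4.29
Step 3: sqrt(4.29) = 2.071232
Step 4: R = 4070.44 / (9.81 * 2.071232) = 200.3 m

200.3


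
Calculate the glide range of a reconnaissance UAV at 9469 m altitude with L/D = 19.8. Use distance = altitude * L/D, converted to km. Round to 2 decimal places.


Step 1: Glide distance = altitude * L/D = 9469 * 19.8 = 187486.2 m
Step 2: Convert to km: 187486.2 / 1000 = 187.49 km

187.49


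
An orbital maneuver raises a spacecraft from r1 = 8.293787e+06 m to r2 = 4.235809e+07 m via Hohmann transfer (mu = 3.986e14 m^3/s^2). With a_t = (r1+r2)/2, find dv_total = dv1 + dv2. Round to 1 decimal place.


Step 1: Transfer semi-major axis a_t = (8.293787e+06 + 4.235809e+07) / 2 = 2.532594e+07 m
Step 2: v1 (circular at r1) = sqrt(mu/r1) = 6932.54 m/s
Step 3: v_t1 = sqrt(mu*(2/r1 - 1/a_t)) = 8965.56 m/s
Step 4: dv1 = |8965.56 - 6932.54| = 2033.03 m/s
Step 5: v2 (circular at r2) = 3067.61 m/s, v_t2 = 1755.47 m/s
Step 6: dv2 = |3067.61 - 1755.47| = 1312.14 m/s
Step 7: Total delta-v = 2033.03 + 1312.14 = 3345.2 m/s

3345.2


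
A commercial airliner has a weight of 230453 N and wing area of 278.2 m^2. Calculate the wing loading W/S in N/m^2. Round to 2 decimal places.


Step 1: Wing loading = W / S = 230453 / 278.2
Step 2: Wing loading = 828.37 N/m^2

828.37


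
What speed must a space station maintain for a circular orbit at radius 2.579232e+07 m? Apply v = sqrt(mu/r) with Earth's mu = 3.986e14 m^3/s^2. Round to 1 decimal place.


Step 1: mu / r = 3.986e14 / 2.579232e+07 = 15454212.7269
Step 2: v = sqrt(15454212.7269) = 3931.2 m/s

3931.2


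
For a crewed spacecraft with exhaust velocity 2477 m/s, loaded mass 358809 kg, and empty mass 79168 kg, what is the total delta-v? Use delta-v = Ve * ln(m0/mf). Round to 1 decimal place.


Step 1: Mass ratio m0/mf = 358809 / 79168 = 4.532248
Step 2: ln(4.532248) = 1.511218
Step 3: delta-v = 2477 * 1.511218 = 3743.3 m/s

3743.3


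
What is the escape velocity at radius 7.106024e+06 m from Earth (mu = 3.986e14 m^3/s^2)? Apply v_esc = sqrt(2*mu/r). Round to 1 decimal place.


Step 1: 2*mu/r = 2 * 3.986e14 / 7.106024e+06 = 112186505.4213
Step 2: v_esc = sqrt(112186505.4213) = 10591.8 m/s

10591.8


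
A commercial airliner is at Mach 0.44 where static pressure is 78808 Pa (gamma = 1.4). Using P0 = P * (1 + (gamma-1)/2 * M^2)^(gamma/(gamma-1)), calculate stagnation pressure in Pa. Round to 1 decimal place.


Step 1: (gamma-1)/2 * M^2 = 0.2 * 0.1936 = 0.03872
Step 2: 1 + 0.03872 = 1.03872
Step 3: Exponent gamma/(gamma-1) = 3.5
Step 4: P0 = 78808 * 1.03872^3.5 = 90015.0 Pa

90015.0


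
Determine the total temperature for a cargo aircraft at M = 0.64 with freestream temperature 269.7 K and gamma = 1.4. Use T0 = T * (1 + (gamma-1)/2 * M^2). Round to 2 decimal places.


Step 1: (gamma-1)/2 = 0.2
Step 2: M^2 = 0.4096
Step 3: 1 + 0.2 * 0.4096 = 1.08192
Step 4: T0 = 269.7 * 1.08192 = 291.79 K

291.79


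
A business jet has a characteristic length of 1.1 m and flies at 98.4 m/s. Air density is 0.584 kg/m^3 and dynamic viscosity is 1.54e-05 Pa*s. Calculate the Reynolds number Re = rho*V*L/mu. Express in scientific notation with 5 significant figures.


Step 1: Numerator = rho * V * L = 0.584 * 98.4 * 1.1 = 63.21216
Step 2: Re = 63.21216 / 1.54e-05
Step 3: Re = 4.1047e+06

4.1047e+06


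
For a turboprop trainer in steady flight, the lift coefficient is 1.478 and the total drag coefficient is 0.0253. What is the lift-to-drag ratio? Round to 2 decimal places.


Step 1: L/D = CL / CD = 1.478 / 0.0253
Step 2: L/D = 58.42

58.42


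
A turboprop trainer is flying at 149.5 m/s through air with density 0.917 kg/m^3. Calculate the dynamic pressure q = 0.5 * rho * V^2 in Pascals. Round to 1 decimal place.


Step 1: V^2 = 149.5^2 = 22350.25
Step 2: q = 0.5 * 0.917 * 22350.25
Step 3: q = 10247.6 Pa

10247.6


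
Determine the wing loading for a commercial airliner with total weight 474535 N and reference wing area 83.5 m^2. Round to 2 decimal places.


Step 1: Wing loading = W / S = 474535 / 83.5
Step 2: Wing loading = 5683.05 N/m^2

5683.05


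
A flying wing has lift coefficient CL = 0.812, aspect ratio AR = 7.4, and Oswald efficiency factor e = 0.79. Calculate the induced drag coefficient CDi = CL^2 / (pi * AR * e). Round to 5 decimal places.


Step 1: CL^2 = 0.812^2 = 0.659344
Step 2: pi * AR * e = 3.14159 * 7.4 * 0.79 = 18.365751
Step 3: CDi = 0.659344 / 18.365751 = 0.03590

0.03590


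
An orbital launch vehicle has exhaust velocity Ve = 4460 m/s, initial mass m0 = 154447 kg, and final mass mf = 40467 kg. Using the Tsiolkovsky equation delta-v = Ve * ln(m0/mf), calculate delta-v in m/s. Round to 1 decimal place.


Step 1: Mass ratio m0/mf = 154447 / 40467 = 3.816616
Step 2: ln(3.816616) = 1.339364
Step 3: delta-v = 4460 * 1.339364 = 5973.6 m/s

5973.6


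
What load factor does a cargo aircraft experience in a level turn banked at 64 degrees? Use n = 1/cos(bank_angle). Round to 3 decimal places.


Step 1: Convert 64 degrees to radians = 1.117011
Step 2: cos(64 deg) = 0.438371
Step 3: n = 1 / 0.438371 = 2.281

2.281


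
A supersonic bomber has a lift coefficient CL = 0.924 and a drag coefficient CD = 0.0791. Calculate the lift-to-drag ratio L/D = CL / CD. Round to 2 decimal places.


Step 1: L/D = CL / CD = 0.924 / 0.0791
Step 2: L/D = 11.68

11.68


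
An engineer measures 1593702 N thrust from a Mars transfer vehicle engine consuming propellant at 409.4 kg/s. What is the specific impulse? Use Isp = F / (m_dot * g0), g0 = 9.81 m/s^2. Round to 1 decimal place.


Step 1: m_dot * g0 = 409.4 * 9.81 = 4016.21
Step 2: Isp = 1593702 / 4016.21 = 396.8 s

396.8


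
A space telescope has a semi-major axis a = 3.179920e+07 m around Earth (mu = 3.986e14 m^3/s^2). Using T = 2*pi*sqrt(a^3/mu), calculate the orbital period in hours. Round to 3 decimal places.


Step 1: a^3 / mu = 3.215501e+22 / 3.986e14 = 8.066986e+07
Step 2: sqrt(8.066986e+07) = 8981.64 s
Step 3: T = 2*pi * 8981.64 = 56433.31 s
Step 4: T in hours = 56433.31 / 3600 = 15.676 hours

15.676


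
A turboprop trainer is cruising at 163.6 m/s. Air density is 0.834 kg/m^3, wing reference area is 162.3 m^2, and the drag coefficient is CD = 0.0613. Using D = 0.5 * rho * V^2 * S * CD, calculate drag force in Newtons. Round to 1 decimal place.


Step 1: Dynamic pressure q = 0.5 * 0.834 * 163.6^2 = 11160.9883 Pa
Step 2: Drag D = q * S * CD = 11160.9883 * 162.3 * 0.0613
Step 3: D = 111040.6 N

111040.6


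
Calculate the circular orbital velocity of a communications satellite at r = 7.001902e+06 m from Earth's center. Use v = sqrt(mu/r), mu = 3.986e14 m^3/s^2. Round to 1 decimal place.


Step 1: mu / r = 3.986e14 / 7.001902e+06 = 56927389.158
Step 2: v = sqrt(56927389.158) = 7545.0 m/s

7545.0


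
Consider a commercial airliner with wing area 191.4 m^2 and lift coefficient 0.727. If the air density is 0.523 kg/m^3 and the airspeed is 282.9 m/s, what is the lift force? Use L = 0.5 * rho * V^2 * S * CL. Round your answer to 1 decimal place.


Step 1: Calculate dynamic pressure q = 0.5 * 0.523 * 282.9^2 = 0.5 * 0.523 * 80032.41 = 20928.4752 Pa
Step 2: Multiply by wing area and lift coefficient: L = 20928.4752 * 191.4 * 0.727
Step 3: L = 4005710.1562 * 0.727 = 2912151.3 N

2912151.3


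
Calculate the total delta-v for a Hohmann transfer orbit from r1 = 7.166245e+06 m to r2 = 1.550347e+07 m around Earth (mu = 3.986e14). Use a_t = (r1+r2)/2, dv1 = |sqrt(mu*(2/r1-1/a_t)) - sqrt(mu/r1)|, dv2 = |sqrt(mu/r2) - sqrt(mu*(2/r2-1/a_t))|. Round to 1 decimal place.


Step 1: Transfer semi-major axis a_t = (7.166245e+06 + 1.550347e+07) / 2 = 1.133486e+07 m
Step 2: v1 (circular at r1) = sqrt(mu/r1) = 7458.01 m/s
Step 3: v_t1 = sqrt(mu*(2/r1 - 1/a_t)) = 8722.26 m/s
Step 4: dv1 = |8722.26 - 7458.01| = 1264.26 m/s
Step 5: v2 (circular at r2) = 5070.54 m/s, v_t2 = 4031.74 m/s
Step 6: dv2 = |5070.54 - 4031.74| = 1038.8 m/s
Step 7: Total delta-v = 1264.26 + 1038.8 = 2303.1 m/s

2303.1


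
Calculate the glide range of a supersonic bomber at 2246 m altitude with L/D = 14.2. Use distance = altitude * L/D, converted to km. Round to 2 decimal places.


Step 1: Glide distance = altitude * L/D = 2246 * 14.2 = 31893.2 m
Step 2: Convert to km: 31893.2 / 1000 = 31.89 km

31.89


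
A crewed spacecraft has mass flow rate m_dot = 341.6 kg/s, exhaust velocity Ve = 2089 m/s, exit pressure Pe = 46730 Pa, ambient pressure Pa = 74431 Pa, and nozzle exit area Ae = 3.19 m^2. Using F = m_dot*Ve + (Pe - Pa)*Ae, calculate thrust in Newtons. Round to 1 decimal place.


Step 1: Momentum thrust = m_dot * Ve = 341.6 * 2089 = 713602.4 N
Step 2: Pressure thrust = (Pe - Pa) * Ae = (46730 - 74431) * 3.19 = -88366.19 N
Step 3: Total thrust F = 713602.4 + -88366.19 = 625236.2 N

625236.2


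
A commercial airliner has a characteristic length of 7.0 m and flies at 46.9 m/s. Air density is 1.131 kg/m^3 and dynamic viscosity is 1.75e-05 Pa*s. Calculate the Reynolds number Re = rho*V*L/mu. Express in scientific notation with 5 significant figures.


Step 1: Numerator = rho * V * L = 1.131 * 46.9 * 7.0 = 371.3073
Step 2: Re = 371.3073 / 1.75e-05
Step 3: Re = 2.1218e+07

2.1218e+07


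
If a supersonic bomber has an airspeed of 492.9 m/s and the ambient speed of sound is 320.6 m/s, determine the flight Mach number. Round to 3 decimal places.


Step 1: M = V / a = 492.9 / 320.6
Step 2: M = 1.537

1.537


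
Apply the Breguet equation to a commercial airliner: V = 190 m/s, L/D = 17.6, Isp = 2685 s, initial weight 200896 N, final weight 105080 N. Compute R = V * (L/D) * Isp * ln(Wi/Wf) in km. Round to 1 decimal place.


Step 1: Coefficient = V * (L/D) * Isp = 190 * 17.6 * 2685 = 8978640.0 m
Step 2: Wi/Wf = 200896 / 105080 = 1.911839
Step 3: ln(1.911839) = 0.648065
Step 4: R = 8978640.0 * 0.648065 = 5818745.9 m = 5818.7 km

5818.7


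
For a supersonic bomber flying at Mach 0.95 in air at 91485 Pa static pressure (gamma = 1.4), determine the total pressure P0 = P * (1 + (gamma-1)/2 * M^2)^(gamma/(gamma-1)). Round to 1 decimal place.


Step 1: (gamma-1)/2 * M^2 = 0.2 * 0.9025 = 0.1805
Step 2: 1 + 0.1805 = 1.1805
Step 3: Exponent gamma/(gamma-1) = 3.5
Step 4: P0 = 91485 * 1.1805^3.5 = 163523.8 Pa

163523.8


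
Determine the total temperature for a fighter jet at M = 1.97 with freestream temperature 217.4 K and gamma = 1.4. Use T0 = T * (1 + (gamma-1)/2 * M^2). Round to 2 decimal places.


Step 1: (gamma-1)/2 = 0.2
Step 2: M^2 = 3.8809
Step 3: 1 + 0.2 * 3.8809 = 1.77618
Step 4: T0 = 217.4 * 1.77618 = 386.14 K

386.14


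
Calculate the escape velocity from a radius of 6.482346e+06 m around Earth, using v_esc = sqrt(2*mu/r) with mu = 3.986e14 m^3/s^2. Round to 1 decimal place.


Step 1: 2*mu/r = 2 * 3.986e14 / 6.482346e+06 = 122980167.9824
Step 2: v_esc = sqrt(122980167.9824) = 11089.6 m/s

11089.6


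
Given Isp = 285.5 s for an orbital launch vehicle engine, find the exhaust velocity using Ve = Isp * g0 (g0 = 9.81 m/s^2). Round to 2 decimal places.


Step 1: Ve = Isp * g0 = 285.5 * 9.81
Step 2: Ve = 2800.76 m/s

2800.76


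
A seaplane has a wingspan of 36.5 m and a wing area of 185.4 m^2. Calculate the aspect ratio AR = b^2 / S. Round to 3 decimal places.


Step 1: b^2 = 36.5^2 = 1332.25
Step 2: AR = 1332.25 / 185.4 = 7.186

7.186


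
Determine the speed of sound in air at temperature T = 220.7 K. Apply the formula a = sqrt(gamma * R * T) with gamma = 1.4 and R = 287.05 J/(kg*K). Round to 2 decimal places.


Step 1: gamma * R * T = 1.4 * 287.05 * 220.7 = 88692.709
Step 2: a = sqrt(88692.709) = 297.81 m/s

297.81


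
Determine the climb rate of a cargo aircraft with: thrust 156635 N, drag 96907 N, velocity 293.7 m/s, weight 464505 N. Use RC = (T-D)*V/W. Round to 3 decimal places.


Step 1: Excess thrust = T - D = 156635 - 96907 = 59728 N
Step 2: Excess power = 59728 * 293.7 = 17542113.6 W
Step 3: RC = 17542113.6 / 464505 = 37.765 m/s

37.765


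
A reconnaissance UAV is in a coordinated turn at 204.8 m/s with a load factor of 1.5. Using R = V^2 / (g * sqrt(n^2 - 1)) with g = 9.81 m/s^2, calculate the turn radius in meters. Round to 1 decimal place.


Step 1: V^2 = 204.8^2 = 41943.04
Step 2: n^2 - 1 = 1.5^2 - 1 = 1.25
Step 3: sqrt(1.25) = 1.118034
Step 4: R = 41943.04 / (9.81 * 1.118034) = 3824.2 m

3824.2


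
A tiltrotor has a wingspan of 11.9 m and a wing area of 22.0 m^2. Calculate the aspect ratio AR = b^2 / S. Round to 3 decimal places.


Step 1: b^2 = 11.9^2 = 141.61
Step 2: AR = 141.61 / 22.0 = 6.437

6.437


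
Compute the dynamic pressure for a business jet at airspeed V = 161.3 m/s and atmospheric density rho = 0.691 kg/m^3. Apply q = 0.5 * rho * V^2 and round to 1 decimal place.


Step 1: V^2 = 161.3^2 = 26017.69
Step 2: q = 0.5 * 0.691 * 26017.69
Step 3: q = 8989.1 Pa

8989.1


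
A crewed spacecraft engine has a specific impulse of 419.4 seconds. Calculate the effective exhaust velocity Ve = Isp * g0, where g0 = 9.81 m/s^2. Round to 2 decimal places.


Step 1: Ve = Isp * g0 = 419.4 * 9.81
Step 2: Ve = 4114.31 m/s

4114.31


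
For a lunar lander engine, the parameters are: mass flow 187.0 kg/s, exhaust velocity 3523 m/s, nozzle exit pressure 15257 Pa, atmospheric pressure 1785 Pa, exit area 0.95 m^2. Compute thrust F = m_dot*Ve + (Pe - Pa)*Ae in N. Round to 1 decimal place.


Step 1: Momentum thrust = m_dot * Ve = 187.0 * 3523 = 658801.0 N
Step 2: Pressure thrust = (Pe - Pa) * Ae = (15257 - 1785) * 0.95 = 12798.40 N
Step 3: Total thrust F = 658801.0 + 12798.40 = 671599.4 N

671599.4


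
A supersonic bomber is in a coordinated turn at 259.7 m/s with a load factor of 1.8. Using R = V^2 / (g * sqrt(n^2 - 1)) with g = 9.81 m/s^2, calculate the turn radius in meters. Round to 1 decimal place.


Step 1: V^2 = 259.7^2 = 67444.09
Step 2: n^2 - 1 = 1.8^2 - 1 = 2.24
Step 3: sqrt(2.24) = 1.496663
Step 4: R = 67444.09 / (9.81 * 1.496663) = 4593.6 m

4593.6


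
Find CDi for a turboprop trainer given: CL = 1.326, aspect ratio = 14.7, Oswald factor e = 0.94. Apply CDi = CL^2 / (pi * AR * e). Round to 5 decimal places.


Step 1: CL^2 = 1.326^2 = 1.758276
Step 2: pi * AR * e = 3.14159 * 14.7 * 0.94 = 43.410527
Step 3: CDi = 1.758276 / 43.410527 = 0.04050

0.04050


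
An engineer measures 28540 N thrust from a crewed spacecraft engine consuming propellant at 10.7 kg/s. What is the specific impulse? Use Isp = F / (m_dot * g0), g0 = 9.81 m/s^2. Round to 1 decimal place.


Step 1: m_dot * g0 = 10.7 * 9.81 = 104.97
Step 2: Isp = 28540 / 104.97 = 271.9 s

271.9


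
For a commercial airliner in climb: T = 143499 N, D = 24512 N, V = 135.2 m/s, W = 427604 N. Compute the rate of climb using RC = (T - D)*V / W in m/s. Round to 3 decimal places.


Step 1: Excess thrust = T - D = 143499 - 24512 = 118987 N
Step 2: Excess power = 118987 * 135.2 = 16087042.4 W
Step 3: RC = 16087042.4 / 427604 = 37.621 m/s

37.621


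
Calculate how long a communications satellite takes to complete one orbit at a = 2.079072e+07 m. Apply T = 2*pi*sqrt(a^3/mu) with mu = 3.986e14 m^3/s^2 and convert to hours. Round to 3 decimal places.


Step 1: a^3 / mu = 8.986873e+21 / 3.986e14 = 2.254609e+07
Step 2: sqrt(2.254609e+07) = 4748.2726 s
Step 3: T = 2*pi * 4748.2726 = 29834.28 s
Step 4: T in hours = 29834.28 / 3600 = 8.287 hours

8.287


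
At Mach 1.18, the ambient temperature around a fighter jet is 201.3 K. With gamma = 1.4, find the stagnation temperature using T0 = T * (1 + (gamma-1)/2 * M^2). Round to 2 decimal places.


Step 1: (gamma-1)/2 = 0.2
Step 2: M^2 = 1.3924
Step 3: 1 + 0.2 * 1.3924 = 1.27848
Step 4: T0 = 201.3 * 1.27848 = 257.36 K

257.36


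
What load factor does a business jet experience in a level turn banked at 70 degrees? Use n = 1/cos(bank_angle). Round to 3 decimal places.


Step 1: Convert 70 degrees to radians = 1.22173
Step 2: cos(70 deg) = 0.34202
Step 3: n = 1 / 0.34202 = 2.924

2.924


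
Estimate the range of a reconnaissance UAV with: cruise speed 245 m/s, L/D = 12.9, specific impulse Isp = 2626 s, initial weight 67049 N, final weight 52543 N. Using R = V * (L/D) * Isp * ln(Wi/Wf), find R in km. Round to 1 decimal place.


Step 1: Coefficient = V * (L/D) * Isp = 245 * 12.9 * 2626 = 8299473.0 m
Step 2: Wi/Wf = 67049 / 52543 = 1.276079
Step 3: ln(1.276079) = 0.243792
Step 4: R = 8299473.0 * 0.243792 = 2023343.6 m = 2023.3 km

2023.3


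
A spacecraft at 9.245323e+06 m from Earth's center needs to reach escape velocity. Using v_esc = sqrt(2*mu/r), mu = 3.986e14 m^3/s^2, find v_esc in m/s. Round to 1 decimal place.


Step 1: 2*mu/r = 2 * 3.986e14 / 9.245323e+06 = 86227382.2126
Step 2: v_esc = sqrt(86227382.2126) = 9285.9 m/s

9285.9


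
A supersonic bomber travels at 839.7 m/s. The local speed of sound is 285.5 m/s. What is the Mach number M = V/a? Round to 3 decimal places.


Step 1: M = V / a = 839.7 / 285.5
Step 2: M = 2.941

2.941


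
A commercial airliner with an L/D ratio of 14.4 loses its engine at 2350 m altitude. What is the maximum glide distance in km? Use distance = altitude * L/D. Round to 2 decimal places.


Step 1: Glide distance = altitude * L/D = 2350 * 14.4 = 33840.0 m
Step 2: Convert to km: 33840.0 / 1000 = 33.84 km

33.84


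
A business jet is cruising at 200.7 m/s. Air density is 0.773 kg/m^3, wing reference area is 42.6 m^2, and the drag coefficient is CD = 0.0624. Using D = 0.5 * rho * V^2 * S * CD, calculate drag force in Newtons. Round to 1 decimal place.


Step 1: Dynamic pressure q = 0.5 * 0.773 * 200.7^2 = 15568.4094 Pa
Step 2: Drag D = q * S * CD = 15568.4094 * 42.6 * 0.0624
Step 3: D = 41384.6 N

41384.6


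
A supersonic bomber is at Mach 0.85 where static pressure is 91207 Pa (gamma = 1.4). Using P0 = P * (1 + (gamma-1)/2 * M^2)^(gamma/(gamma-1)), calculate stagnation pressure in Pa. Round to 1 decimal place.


Step 1: (gamma-1)/2 * M^2 = 0.2 * 0.7225 = 0.1445
Step 2: 1 + 0.1445 = 1.1445
Step 3: Exponent gamma/(gamma-1) = 3.5
Step 4: P0 = 91207 * 1.1445^3.5 = 146279.5 Pa

146279.5


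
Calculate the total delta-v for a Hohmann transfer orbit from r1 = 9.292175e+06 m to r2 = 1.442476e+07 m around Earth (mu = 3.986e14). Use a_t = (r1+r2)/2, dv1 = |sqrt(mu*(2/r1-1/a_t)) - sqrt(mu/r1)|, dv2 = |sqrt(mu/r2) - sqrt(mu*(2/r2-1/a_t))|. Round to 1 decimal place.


Step 1: Transfer semi-major axis a_t = (9.292175e+06 + 1.442476e+07) / 2 = 1.185847e+07 m
Step 2: v1 (circular at r1) = sqrt(mu/r1) = 6549.53 m/s
Step 3: v_t1 = sqrt(mu*(2/r1 - 1/a_t)) = 7223.54 m/s
Step 4: dv1 = |7223.54 - 6549.53| = 674.01 m/s
Step 5: v2 (circular at r2) = 5256.71 m/s, v_t2 = 4653.28 m/s
Step 6: dv2 = |5256.71 - 4653.28| = 603.44 m/s
Step 7: Total delta-v = 674.01 + 603.44 = 1277.4 m/s

1277.4


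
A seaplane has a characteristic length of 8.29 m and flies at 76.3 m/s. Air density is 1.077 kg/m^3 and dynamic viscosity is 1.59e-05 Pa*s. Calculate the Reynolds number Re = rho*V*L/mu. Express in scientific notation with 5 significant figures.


Step 1: Numerator = rho * V * L = 1.077 * 76.3 * 8.29 = 681.231579
Step 2: Re = 681.231579 / 1.59e-05
Step 3: Re = 4.2845e+07

4.2845e+07


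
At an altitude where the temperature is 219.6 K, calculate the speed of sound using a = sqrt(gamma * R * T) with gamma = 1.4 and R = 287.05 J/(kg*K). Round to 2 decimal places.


Step 1: gamma * R * T = 1.4 * 287.05 * 219.6 = 88250.652
Step 2: a = sqrt(88250.652) = 297.07 m/s

297.07


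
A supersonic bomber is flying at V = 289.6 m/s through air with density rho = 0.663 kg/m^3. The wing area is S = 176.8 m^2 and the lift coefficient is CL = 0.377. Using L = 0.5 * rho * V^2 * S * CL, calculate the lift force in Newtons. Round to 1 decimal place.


Step 1: Calculate dynamic pressure q = 0.5 * 0.663 * 289.6^2 = 0.5 * 0.663 * 83868.16 = 27802.295 Pa
Step 2: Multiply by wing area and lift coefficient: L = 27802.295 * 176.8 * 0.377
Step 3: L = 4915445.7631 * 0.377 = 1853123.1 N

1853123.1


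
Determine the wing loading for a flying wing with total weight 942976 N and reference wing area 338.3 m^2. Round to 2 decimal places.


Step 1: Wing loading = W / S = 942976 / 338.3
Step 2: Wing loading = 2787.40 N/m^2

2787.40


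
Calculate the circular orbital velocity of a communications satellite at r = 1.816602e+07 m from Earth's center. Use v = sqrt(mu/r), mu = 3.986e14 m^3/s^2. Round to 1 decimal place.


Step 1: mu / r = 3.986e14 / 1.816602e+07 = 21942065.4607
Step 2: v = sqrt(21942065.4607) = 4684.2 m/s

4684.2


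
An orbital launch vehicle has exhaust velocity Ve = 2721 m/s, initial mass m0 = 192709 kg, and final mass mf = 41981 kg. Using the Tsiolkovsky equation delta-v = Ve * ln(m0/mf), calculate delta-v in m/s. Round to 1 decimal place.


Step 1: Mass ratio m0/mf = 192709 / 41981 = 4.590386
Step 2: ln(4.590386) = 1.523964
Step 3: delta-v = 2721 * 1.523964 = 4146.7 m/s

4146.7


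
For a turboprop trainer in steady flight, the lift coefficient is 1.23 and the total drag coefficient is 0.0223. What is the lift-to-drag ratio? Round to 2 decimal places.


Step 1: L/D = CL / CD = 1.23 / 0.0223
Step 2: L/D = 55.16

55.16


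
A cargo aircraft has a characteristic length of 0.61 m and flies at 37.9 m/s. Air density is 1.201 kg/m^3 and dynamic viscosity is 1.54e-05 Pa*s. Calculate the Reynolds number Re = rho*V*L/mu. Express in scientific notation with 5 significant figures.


Step 1: Numerator = rho * V * L = 1.201 * 37.9 * 0.61 = 27.765919
Step 2: Re = 27.765919 / 1.54e-05
Step 3: Re = 1.8030e+06

1.8030e+06


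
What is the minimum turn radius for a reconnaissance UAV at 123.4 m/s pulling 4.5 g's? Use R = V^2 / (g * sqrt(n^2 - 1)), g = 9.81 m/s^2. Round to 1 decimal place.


Step 1: V^2 = 123.4^2 = 15227.56
Step 2: n^2 - 1 = 4.5^2 - 1 = 19.25
Step 3: sqrt(19.25) = 4.387482
Step 4: R = 15227.56 / (9.81 * 4.387482) = 353.8 m

353.8
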